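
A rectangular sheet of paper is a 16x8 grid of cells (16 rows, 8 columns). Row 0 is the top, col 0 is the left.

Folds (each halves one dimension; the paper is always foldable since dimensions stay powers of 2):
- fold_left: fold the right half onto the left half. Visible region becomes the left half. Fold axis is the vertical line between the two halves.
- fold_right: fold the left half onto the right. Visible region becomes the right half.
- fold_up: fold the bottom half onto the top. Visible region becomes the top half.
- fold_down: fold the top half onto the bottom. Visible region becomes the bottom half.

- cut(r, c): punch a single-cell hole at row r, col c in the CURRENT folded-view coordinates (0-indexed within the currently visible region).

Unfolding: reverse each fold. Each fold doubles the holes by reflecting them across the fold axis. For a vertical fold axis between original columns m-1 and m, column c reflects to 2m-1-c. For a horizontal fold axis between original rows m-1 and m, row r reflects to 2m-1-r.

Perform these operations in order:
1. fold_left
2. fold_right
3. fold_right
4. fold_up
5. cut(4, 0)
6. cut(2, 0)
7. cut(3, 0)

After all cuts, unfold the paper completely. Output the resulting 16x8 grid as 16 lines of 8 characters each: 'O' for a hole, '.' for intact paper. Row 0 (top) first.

Answer: ........
........
OOOOOOOO
OOOOOOOO
OOOOOOOO
........
........
........
........
........
........
OOOOOOOO
OOOOOOOO
OOOOOOOO
........
........

Derivation:
Op 1 fold_left: fold axis v@4; visible region now rows[0,16) x cols[0,4) = 16x4
Op 2 fold_right: fold axis v@2; visible region now rows[0,16) x cols[2,4) = 16x2
Op 3 fold_right: fold axis v@3; visible region now rows[0,16) x cols[3,4) = 16x1
Op 4 fold_up: fold axis h@8; visible region now rows[0,8) x cols[3,4) = 8x1
Op 5 cut(4, 0): punch at orig (4,3); cuts so far [(4, 3)]; region rows[0,8) x cols[3,4) = 8x1
Op 6 cut(2, 0): punch at orig (2,3); cuts so far [(2, 3), (4, 3)]; region rows[0,8) x cols[3,4) = 8x1
Op 7 cut(3, 0): punch at orig (3,3); cuts so far [(2, 3), (3, 3), (4, 3)]; region rows[0,8) x cols[3,4) = 8x1
Unfold 1 (reflect across h@8): 6 holes -> [(2, 3), (3, 3), (4, 3), (11, 3), (12, 3), (13, 3)]
Unfold 2 (reflect across v@3): 12 holes -> [(2, 2), (2, 3), (3, 2), (3, 3), (4, 2), (4, 3), (11, 2), (11, 3), (12, 2), (12, 3), (13, 2), (13, 3)]
Unfold 3 (reflect across v@2): 24 holes -> [(2, 0), (2, 1), (2, 2), (2, 3), (3, 0), (3, 1), (3, 2), (3, 3), (4, 0), (4, 1), (4, 2), (4, 3), (11, 0), (11, 1), (11, 2), (11, 3), (12, 0), (12, 1), (12, 2), (12, 3), (13, 0), (13, 1), (13, 2), (13, 3)]
Unfold 4 (reflect across v@4): 48 holes -> [(2, 0), (2, 1), (2, 2), (2, 3), (2, 4), (2, 5), (2, 6), (2, 7), (3, 0), (3, 1), (3, 2), (3, 3), (3, 4), (3, 5), (3, 6), (3, 7), (4, 0), (4, 1), (4, 2), (4, 3), (4, 4), (4, 5), (4, 6), (4, 7), (11, 0), (11, 1), (11, 2), (11, 3), (11, 4), (11, 5), (11, 6), (11, 7), (12, 0), (12, 1), (12, 2), (12, 3), (12, 4), (12, 5), (12, 6), (12, 7), (13, 0), (13, 1), (13, 2), (13, 3), (13, 4), (13, 5), (13, 6), (13, 7)]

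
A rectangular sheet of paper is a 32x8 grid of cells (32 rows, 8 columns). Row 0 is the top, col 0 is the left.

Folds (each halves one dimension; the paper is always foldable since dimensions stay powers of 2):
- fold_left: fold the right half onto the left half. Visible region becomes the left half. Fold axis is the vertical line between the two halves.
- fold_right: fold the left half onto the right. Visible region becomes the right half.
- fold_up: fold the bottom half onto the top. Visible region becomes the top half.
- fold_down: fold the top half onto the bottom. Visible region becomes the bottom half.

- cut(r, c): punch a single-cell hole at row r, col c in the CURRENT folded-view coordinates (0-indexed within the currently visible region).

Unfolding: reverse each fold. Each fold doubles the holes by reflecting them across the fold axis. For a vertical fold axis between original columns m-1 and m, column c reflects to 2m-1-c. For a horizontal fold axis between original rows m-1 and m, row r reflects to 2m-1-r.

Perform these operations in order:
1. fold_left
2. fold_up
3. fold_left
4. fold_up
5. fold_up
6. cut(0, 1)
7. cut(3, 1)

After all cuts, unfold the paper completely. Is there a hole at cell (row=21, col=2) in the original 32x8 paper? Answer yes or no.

Op 1 fold_left: fold axis v@4; visible region now rows[0,32) x cols[0,4) = 32x4
Op 2 fold_up: fold axis h@16; visible region now rows[0,16) x cols[0,4) = 16x4
Op 3 fold_left: fold axis v@2; visible region now rows[0,16) x cols[0,2) = 16x2
Op 4 fold_up: fold axis h@8; visible region now rows[0,8) x cols[0,2) = 8x2
Op 5 fold_up: fold axis h@4; visible region now rows[0,4) x cols[0,2) = 4x2
Op 6 cut(0, 1): punch at orig (0,1); cuts so far [(0, 1)]; region rows[0,4) x cols[0,2) = 4x2
Op 7 cut(3, 1): punch at orig (3,1); cuts so far [(0, 1), (3, 1)]; region rows[0,4) x cols[0,2) = 4x2
Unfold 1 (reflect across h@4): 4 holes -> [(0, 1), (3, 1), (4, 1), (7, 1)]
Unfold 2 (reflect across h@8): 8 holes -> [(0, 1), (3, 1), (4, 1), (7, 1), (8, 1), (11, 1), (12, 1), (15, 1)]
Unfold 3 (reflect across v@2): 16 holes -> [(0, 1), (0, 2), (3, 1), (3, 2), (4, 1), (4, 2), (7, 1), (7, 2), (8, 1), (8, 2), (11, 1), (11, 2), (12, 1), (12, 2), (15, 1), (15, 2)]
Unfold 4 (reflect across h@16): 32 holes -> [(0, 1), (0, 2), (3, 1), (3, 2), (4, 1), (4, 2), (7, 1), (7, 2), (8, 1), (8, 2), (11, 1), (11, 2), (12, 1), (12, 2), (15, 1), (15, 2), (16, 1), (16, 2), (19, 1), (19, 2), (20, 1), (20, 2), (23, 1), (23, 2), (24, 1), (24, 2), (27, 1), (27, 2), (28, 1), (28, 2), (31, 1), (31, 2)]
Unfold 5 (reflect across v@4): 64 holes -> [(0, 1), (0, 2), (0, 5), (0, 6), (3, 1), (3, 2), (3, 5), (3, 6), (4, 1), (4, 2), (4, 5), (4, 6), (7, 1), (7, 2), (7, 5), (7, 6), (8, 1), (8, 2), (8, 5), (8, 6), (11, 1), (11, 2), (11, 5), (11, 6), (12, 1), (12, 2), (12, 5), (12, 6), (15, 1), (15, 2), (15, 5), (15, 6), (16, 1), (16, 2), (16, 5), (16, 6), (19, 1), (19, 2), (19, 5), (19, 6), (20, 1), (20, 2), (20, 5), (20, 6), (23, 1), (23, 2), (23, 5), (23, 6), (24, 1), (24, 2), (24, 5), (24, 6), (27, 1), (27, 2), (27, 5), (27, 6), (28, 1), (28, 2), (28, 5), (28, 6), (31, 1), (31, 2), (31, 5), (31, 6)]
Holes: [(0, 1), (0, 2), (0, 5), (0, 6), (3, 1), (3, 2), (3, 5), (3, 6), (4, 1), (4, 2), (4, 5), (4, 6), (7, 1), (7, 2), (7, 5), (7, 6), (8, 1), (8, 2), (8, 5), (8, 6), (11, 1), (11, 2), (11, 5), (11, 6), (12, 1), (12, 2), (12, 5), (12, 6), (15, 1), (15, 2), (15, 5), (15, 6), (16, 1), (16, 2), (16, 5), (16, 6), (19, 1), (19, 2), (19, 5), (19, 6), (20, 1), (20, 2), (20, 5), (20, 6), (23, 1), (23, 2), (23, 5), (23, 6), (24, 1), (24, 2), (24, 5), (24, 6), (27, 1), (27, 2), (27, 5), (27, 6), (28, 1), (28, 2), (28, 5), (28, 6), (31, 1), (31, 2), (31, 5), (31, 6)]

Answer: no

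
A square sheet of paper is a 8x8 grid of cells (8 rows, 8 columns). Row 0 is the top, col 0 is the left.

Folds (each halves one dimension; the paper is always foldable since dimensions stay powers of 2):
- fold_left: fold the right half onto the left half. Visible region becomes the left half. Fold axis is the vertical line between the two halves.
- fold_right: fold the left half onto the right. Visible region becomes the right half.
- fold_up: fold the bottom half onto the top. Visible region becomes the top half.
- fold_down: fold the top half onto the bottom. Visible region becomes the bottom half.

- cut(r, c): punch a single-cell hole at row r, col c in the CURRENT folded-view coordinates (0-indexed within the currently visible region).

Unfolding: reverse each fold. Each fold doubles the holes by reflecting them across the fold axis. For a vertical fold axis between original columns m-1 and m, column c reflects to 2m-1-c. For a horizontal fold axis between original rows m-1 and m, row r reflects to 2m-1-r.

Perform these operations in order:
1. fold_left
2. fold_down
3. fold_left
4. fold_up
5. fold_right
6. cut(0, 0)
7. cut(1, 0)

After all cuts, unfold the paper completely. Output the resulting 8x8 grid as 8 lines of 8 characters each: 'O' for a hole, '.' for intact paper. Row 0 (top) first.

Answer: OOOOOOOO
OOOOOOOO
OOOOOOOO
OOOOOOOO
OOOOOOOO
OOOOOOOO
OOOOOOOO
OOOOOOOO

Derivation:
Op 1 fold_left: fold axis v@4; visible region now rows[0,8) x cols[0,4) = 8x4
Op 2 fold_down: fold axis h@4; visible region now rows[4,8) x cols[0,4) = 4x4
Op 3 fold_left: fold axis v@2; visible region now rows[4,8) x cols[0,2) = 4x2
Op 4 fold_up: fold axis h@6; visible region now rows[4,6) x cols[0,2) = 2x2
Op 5 fold_right: fold axis v@1; visible region now rows[4,6) x cols[1,2) = 2x1
Op 6 cut(0, 0): punch at orig (4,1); cuts so far [(4, 1)]; region rows[4,6) x cols[1,2) = 2x1
Op 7 cut(1, 0): punch at orig (5,1); cuts so far [(4, 1), (5, 1)]; region rows[4,6) x cols[1,2) = 2x1
Unfold 1 (reflect across v@1): 4 holes -> [(4, 0), (4, 1), (5, 0), (5, 1)]
Unfold 2 (reflect across h@6): 8 holes -> [(4, 0), (4, 1), (5, 0), (5, 1), (6, 0), (6, 1), (7, 0), (7, 1)]
Unfold 3 (reflect across v@2): 16 holes -> [(4, 0), (4, 1), (4, 2), (4, 3), (5, 0), (5, 1), (5, 2), (5, 3), (6, 0), (6, 1), (6, 2), (6, 3), (7, 0), (7, 1), (7, 2), (7, 3)]
Unfold 4 (reflect across h@4): 32 holes -> [(0, 0), (0, 1), (0, 2), (0, 3), (1, 0), (1, 1), (1, 2), (1, 3), (2, 0), (2, 1), (2, 2), (2, 3), (3, 0), (3, 1), (3, 2), (3, 3), (4, 0), (4, 1), (4, 2), (4, 3), (5, 0), (5, 1), (5, 2), (5, 3), (6, 0), (6, 1), (6, 2), (6, 3), (7, 0), (7, 1), (7, 2), (7, 3)]
Unfold 5 (reflect across v@4): 64 holes -> [(0, 0), (0, 1), (0, 2), (0, 3), (0, 4), (0, 5), (0, 6), (0, 7), (1, 0), (1, 1), (1, 2), (1, 3), (1, 4), (1, 5), (1, 6), (1, 7), (2, 0), (2, 1), (2, 2), (2, 3), (2, 4), (2, 5), (2, 6), (2, 7), (3, 0), (3, 1), (3, 2), (3, 3), (3, 4), (3, 5), (3, 6), (3, 7), (4, 0), (4, 1), (4, 2), (4, 3), (4, 4), (4, 5), (4, 6), (4, 7), (5, 0), (5, 1), (5, 2), (5, 3), (5, 4), (5, 5), (5, 6), (5, 7), (6, 0), (6, 1), (6, 2), (6, 3), (6, 4), (6, 5), (6, 6), (6, 7), (7, 0), (7, 1), (7, 2), (7, 3), (7, 4), (7, 5), (7, 6), (7, 7)]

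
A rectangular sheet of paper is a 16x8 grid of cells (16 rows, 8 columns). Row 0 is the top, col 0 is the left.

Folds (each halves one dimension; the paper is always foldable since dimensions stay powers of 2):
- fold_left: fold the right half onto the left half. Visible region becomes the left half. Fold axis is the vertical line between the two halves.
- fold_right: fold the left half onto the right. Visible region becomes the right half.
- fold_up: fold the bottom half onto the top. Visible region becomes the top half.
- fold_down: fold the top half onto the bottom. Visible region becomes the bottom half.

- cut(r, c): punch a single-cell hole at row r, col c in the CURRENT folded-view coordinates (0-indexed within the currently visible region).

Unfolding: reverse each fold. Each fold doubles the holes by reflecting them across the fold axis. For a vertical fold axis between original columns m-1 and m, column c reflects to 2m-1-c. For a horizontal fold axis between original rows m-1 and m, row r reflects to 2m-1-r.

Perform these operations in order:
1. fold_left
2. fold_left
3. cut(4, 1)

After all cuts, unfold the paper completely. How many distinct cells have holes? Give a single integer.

Op 1 fold_left: fold axis v@4; visible region now rows[0,16) x cols[0,4) = 16x4
Op 2 fold_left: fold axis v@2; visible region now rows[0,16) x cols[0,2) = 16x2
Op 3 cut(4, 1): punch at orig (4,1); cuts so far [(4, 1)]; region rows[0,16) x cols[0,2) = 16x2
Unfold 1 (reflect across v@2): 2 holes -> [(4, 1), (4, 2)]
Unfold 2 (reflect across v@4): 4 holes -> [(4, 1), (4, 2), (4, 5), (4, 6)]

Answer: 4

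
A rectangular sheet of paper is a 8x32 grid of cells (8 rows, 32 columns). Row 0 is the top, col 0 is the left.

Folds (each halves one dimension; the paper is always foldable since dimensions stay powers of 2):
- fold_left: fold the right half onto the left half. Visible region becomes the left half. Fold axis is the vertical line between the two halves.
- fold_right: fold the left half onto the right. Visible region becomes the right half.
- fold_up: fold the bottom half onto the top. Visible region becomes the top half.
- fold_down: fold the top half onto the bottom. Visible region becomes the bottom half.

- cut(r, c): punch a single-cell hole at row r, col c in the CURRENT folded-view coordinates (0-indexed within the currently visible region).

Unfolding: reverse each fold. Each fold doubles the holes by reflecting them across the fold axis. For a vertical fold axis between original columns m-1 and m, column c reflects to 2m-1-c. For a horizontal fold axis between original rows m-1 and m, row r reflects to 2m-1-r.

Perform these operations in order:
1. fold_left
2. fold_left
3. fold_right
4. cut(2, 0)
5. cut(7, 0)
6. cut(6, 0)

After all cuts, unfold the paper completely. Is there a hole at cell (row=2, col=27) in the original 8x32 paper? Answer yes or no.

Answer: yes

Derivation:
Op 1 fold_left: fold axis v@16; visible region now rows[0,8) x cols[0,16) = 8x16
Op 2 fold_left: fold axis v@8; visible region now rows[0,8) x cols[0,8) = 8x8
Op 3 fold_right: fold axis v@4; visible region now rows[0,8) x cols[4,8) = 8x4
Op 4 cut(2, 0): punch at orig (2,4); cuts so far [(2, 4)]; region rows[0,8) x cols[4,8) = 8x4
Op 5 cut(7, 0): punch at orig (7,4); cuts so far [(2, 4), (7, 4)]; region rows[0,8) x cols[4,8) = 8x4
Op 6 cut(6, 0): punch at orig (6,4); cuts so far [(2, 4), (6, 4), (7, 4)]; region rows[0,8) x cols[4,8) = 8x4
Unfold 1 (reflect across v@4): 6 holes -> [(2, 3), (2, 4), (6, 3), (6, 4), (7, 3), (7, 4)]
Unfold 2 (reflect across v@8): 12 holes -> [(2, 3), (2, 4), (2, 11), (2, 12), (6, 3), (6, 4), (6, 11), (6, 12), (7, 3), (7, 4), (7, 11), (7, 12)]
Unfold 3 (reflect across v@16): 24 holes -> [(2, 3), (2, 4), (2, 11), (2, 12), (2, 19), (2, 20), (2, 27), (2, 28), (6, 3), (6, 4), (6, 11), (6, 12), (6, 19), (6, 20), (6, 27), (6, 28), (7, 3), (7, 4), (7, 11), (7, 12), (7, 19), (7, 20), (7, 27), (7, 28)]
Holes: [(2, 3), (2, 4), (2, 11), (2, 12), (2, 19), (2, 20), (2, 27), (2, 28), (6, 3), (6, 4), (6, 11), (6, 12), (6, 19), (6, 20), (6, 27), (6, 28), (7, 3), (7, 4), (7, 11), (7, 12), (7, 19), (7, 20), (7, 27), (7, 28)]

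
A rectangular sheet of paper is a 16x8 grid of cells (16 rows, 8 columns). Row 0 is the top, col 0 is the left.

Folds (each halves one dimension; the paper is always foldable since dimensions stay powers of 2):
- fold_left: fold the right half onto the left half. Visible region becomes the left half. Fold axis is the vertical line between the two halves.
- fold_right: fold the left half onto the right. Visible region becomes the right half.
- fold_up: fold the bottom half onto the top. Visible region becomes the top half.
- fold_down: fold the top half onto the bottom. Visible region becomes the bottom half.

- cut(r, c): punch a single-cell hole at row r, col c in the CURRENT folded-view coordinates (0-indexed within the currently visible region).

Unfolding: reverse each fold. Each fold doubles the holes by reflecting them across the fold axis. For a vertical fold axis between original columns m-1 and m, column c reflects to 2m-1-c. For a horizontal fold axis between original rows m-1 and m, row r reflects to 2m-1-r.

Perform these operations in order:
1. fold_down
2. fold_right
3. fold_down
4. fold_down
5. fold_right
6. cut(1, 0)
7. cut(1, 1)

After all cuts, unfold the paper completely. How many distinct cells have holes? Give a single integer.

Op 1 fold_down: fold axis h@8; visible region now rows[8,16) x cols[0,8) = 8x8
Op 2 fold_right: fold axis v@4; visible region now rows[8,16) x cols[4,8) = 8x4
Op 3 fold_down: fold axis h@12; visible region now rows[12,16) x cols[4,8) = 4x4
Op 4 fold_down: fold axis h@14; visible region now rows[14,16) x cols[4,8) = 2x4
Op 5 fold_right: fold axis v@6; visible region now rows[14,16) x cols[6,8) = 2x2
Op 6 cut(1, 0): punch at orig (15,6); cuts so far [(15, 6)]; region rows[14,16) x cols[6,8) = 2x2
Op 7 cut(1, 1): punch at orig (15,7); cuts so far [(15, 6), (15, 7)]; region rows[14,16) x cols[6,8) = 2x2
Unfold 1 (reflect across v@6): 4 holes -> [(15, 4), (15, 5), (15, 6), (15, 7)]
Unfold 2 (reflect across h@14): 8 holes -> [(12, 4), (12, 5), (12, 6), (12, 7), (15, 4), (15, 5), (15, 6), (15, 7)]
Unfold 3 (reflect across h@12): 16 holes -> [(8, 4), (8, 5), (8, 6), (8, 7), (11, 4), (11, 5), (11, 6), (11, 7), (12, 4), (12, 5), (12, 6), (12, 7), (15, 4), (15, 5), (15, 6), (15, 7)]
Unfold 4 (reflect across v@4): 32 holes -> [(8, 0), (8, 1), (8, 2), (8, 3), (8, 4), (8, 5), (8, 6), (8, 7), (11, 0), (11, 1), (11, 2), (11, 3), (11, 4), (11, 5), (11, 6), (11, 7), (12, 0), (12, 1), (12, 2), (12, 3), (12, 4), (12, 5), (12, 6), (12, 7), (15, 0), (15, 1), (15, 2), (15, 3), (15, 4), (15, 5), (15, 6), (15, 7)]
Unfold 5 (reflect across h@8): 64 holes -> [(0, 0), (0, 1), (0, 2), (0, 3), (0, 4), (0, 5), (0, 6), (0, 7), (3, 0), (3, 1), (3, 2), (3, 3), (3, 4), (3, 5), (3, 6), (3, 7), (4, 0), (4, 1), (4, 2), (4, 3), (4, 4), (4, 5), (4, 6), (4, 7), (7, 0), (7, 1), (7, 2), (7, 3), (7, 4), (7, 5), (7, 6), (7, 7), (8, 0), (8, 1), (8, 2), (8, 3), (8, 4), (8, 5), (8, 6), (8, 7), (11, 0), (11, 1), (11, 2), (11, 3), (11, 4), (11, 5), (11, 6), (11, 7), (12, 0), (12, 1), (12, 2), (12, 3), (12, 4), (12, 5), (12, 6), (12, 7), (15, 0), (15, 1), (15, 2), (15, 3), (15, 4), (15, 5), (15, 6), (15, 7)]

Answer: 64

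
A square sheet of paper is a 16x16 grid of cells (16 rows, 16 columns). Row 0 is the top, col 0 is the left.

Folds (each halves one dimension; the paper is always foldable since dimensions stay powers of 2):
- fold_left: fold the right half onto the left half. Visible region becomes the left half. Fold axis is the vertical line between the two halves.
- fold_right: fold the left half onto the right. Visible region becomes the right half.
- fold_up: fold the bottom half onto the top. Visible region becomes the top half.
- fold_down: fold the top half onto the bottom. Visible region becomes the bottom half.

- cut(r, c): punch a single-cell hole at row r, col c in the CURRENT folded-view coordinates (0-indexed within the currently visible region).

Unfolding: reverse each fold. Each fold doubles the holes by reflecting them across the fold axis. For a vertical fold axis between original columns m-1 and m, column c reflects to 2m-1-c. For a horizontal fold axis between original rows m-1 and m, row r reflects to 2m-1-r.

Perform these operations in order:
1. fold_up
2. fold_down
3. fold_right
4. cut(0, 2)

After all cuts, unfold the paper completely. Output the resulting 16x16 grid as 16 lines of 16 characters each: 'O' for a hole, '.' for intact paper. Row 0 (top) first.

Answer: ................
................
................
.....O....O.....
.....O....O.....
................
................
................
................
................
................
.....O....O.....
.....O....O.....
................
................
................

Derivation:
Op 1 fold_up: fold axis h@8; visible region now rows[0,8) x cols[0,16) = 8x16
Op 2 fold_down: fold axis h@4; visible region now rows[4,8) x cols[0,16) = 4x16
Op 3 fold_right: fold axis v@8; visible region now rows[4,8) x cols[8,16) = 4x8
Op 4 cut(0, 2): punch at orig (4,10); cuts so far [(4, 10)]; region rows[4,8) x cols[8,16) = 4x8
Unfold 1 (reflect across v@8): 2 holes -> [(4, 5), (4, 10)]
Unfold 2 (reflect across h@4): 4 holes -> [(3, 5), (3, 10), (4, 5), (4, 10)]
Unfold 3 (reflect across h@8): 8 holes -> [(3, 5), (3, 10), (4, 5), (4, 10), (11, 5), (11, 10), (12, 5), (12, 10)]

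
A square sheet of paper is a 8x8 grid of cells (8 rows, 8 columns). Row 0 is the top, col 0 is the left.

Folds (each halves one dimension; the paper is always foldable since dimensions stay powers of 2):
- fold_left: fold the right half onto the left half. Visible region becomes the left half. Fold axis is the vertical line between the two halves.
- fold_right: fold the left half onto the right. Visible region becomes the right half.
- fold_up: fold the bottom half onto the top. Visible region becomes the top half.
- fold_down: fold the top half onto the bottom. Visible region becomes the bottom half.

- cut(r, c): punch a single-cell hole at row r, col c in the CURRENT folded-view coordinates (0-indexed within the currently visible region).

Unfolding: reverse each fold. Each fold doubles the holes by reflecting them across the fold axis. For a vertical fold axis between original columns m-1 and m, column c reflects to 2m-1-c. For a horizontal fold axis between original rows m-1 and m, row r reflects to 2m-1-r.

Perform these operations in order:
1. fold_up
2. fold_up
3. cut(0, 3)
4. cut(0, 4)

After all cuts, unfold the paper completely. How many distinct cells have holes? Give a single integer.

Op 1 fold_up: fold axis h@4; visible region now rows[0,4) x cols[0,8) = 4x8
Op 2 fold_up: fold axis h@2; visible region now rows[0,2) x cols[0,8) = 2x8
Op 3 cut(0, 3): punch at orig (0,3); cuts so far [(0, 3)]; region rows[0,2) x cols[0,8) = 2x8
Op 4 cut(0, 4): punch at orig (0,4); cuts so far [(0, 3), (0, 4)]; region rows[0,2) x cols[0,8) = 2x8
Unfold 1 (reflect across h@2): 4 holes -> [(0, 3), (0, 4), (3, 3), (3, 4)]
Unfold 2 (reflect across h@4): 8 holes -> [(0, 3), (0, 4), (3, 3), (3, 4), (4, 3), (4, 4), (7, 3), (7, 4)]

Answer: 8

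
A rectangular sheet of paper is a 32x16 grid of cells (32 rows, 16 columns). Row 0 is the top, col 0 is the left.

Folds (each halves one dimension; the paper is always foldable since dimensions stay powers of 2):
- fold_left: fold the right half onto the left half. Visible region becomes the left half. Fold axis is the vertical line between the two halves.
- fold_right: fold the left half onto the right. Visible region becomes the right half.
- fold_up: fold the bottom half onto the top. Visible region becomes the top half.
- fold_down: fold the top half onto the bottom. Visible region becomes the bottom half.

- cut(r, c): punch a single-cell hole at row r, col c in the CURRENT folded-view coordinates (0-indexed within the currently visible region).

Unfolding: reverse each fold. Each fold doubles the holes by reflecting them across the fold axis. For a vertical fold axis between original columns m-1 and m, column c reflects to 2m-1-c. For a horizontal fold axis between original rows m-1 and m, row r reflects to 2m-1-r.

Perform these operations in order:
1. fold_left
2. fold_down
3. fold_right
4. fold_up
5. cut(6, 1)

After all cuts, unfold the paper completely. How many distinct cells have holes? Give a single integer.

Answer: 16

Derivation:
Op 1 fold_left: fold axis v@8; visible region now rows[0,32) x cols[0,8) = 32x8
Op 2 fold_down: fold axis h@16; visible region now rows[16,32) x cols[0,8) = 16x8
Op 3 fold_right: fold axis v@4; visible region now rows[16,32) x cols[4,8) = 16x4
Op 4 fold_up: fold axis h@24; visible region now rows[16,24) x cols[4,8) = 8x4
Op 5 cut(6, 1): punch at orig (22,5); cuts so far [(22, 5)]; region rows[16,24) x cols[4,8) = 8x4
Unfold 1 (reflect across h@24): 2 holes -> [(22, 5), (25, 5)]
Unfold 2 (reflect across v@4): 4 holes -> [(22, 2), (22, 5), (25, 2), (25, 5)]
Unfold 3 (reflect across h@16): 8 holes -> [(6, 2), (6, 5), (9, 2), (9, 5), (22, 2), (22, 5), (25, 2), (25, 5)]
Unfold 4 (reflect across v@8): 16 holes -> [(6, 2), (6, 5), (6, 10), (6, 13), (9, 2), (9, 5), (9, 10), (9, 13), (22, 2), (22, 5), (22, 10), (22, 13), (25, 2), (25, 5), (25, 10), (25, 13)]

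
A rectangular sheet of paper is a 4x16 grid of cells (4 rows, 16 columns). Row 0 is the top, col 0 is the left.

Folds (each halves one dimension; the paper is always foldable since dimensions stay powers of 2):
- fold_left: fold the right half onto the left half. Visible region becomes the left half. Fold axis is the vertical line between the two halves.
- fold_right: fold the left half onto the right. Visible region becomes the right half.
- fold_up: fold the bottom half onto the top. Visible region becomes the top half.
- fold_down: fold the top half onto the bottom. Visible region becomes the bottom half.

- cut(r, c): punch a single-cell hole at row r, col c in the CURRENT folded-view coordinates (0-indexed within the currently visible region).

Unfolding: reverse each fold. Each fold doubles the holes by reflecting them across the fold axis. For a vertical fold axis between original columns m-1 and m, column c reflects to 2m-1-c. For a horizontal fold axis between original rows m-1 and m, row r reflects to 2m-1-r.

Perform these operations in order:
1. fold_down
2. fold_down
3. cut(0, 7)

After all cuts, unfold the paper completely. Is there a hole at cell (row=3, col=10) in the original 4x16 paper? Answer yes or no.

Op 1 fold_down: fold axis h@2; visible region now rows[2,4) x cols[0,16) = 2x16
Op 2 fold_down: fold axis h@3; visible region now rows[3,4) x cols[0,16) = 1x16
Op 3 cut(0, 7): punch at orig (3,7); cuts so far [(3, 7)]; region rows[3,4) x cols[0,16) = 1x16
Unfold 1 (reflect across h@3): 2 holes -> [(2, 7), (3, 7)]
Unfold 2 (reflect across h@2): 4 holes -> [(0, 7), (1, 7), (2, 7), (3, 7)]
Holes: [(0, 7), (1, 7), (2, 7), (3, 7)]

Answer: no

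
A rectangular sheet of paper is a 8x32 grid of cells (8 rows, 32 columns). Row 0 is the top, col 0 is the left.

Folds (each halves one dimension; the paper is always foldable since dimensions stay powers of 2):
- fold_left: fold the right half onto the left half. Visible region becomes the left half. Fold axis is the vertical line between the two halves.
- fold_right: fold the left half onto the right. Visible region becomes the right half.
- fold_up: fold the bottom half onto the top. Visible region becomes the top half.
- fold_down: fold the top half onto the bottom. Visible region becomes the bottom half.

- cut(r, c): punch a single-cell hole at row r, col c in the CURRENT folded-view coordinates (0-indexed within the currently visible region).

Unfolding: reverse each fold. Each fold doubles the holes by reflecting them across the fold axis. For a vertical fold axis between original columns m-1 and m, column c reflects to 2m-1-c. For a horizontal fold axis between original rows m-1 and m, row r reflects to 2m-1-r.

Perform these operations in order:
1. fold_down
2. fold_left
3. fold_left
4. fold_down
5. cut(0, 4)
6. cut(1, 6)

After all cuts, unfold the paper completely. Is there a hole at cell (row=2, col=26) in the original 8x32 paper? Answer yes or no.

Op 1 fold_down: fold axis h@4; visible region now rows[4,8) x cols[0,32) = 4x32
Op 2 fold_left: fold axis v@16; visible region now rows[4,8) x cols[0,16) = 4x16
Op 3 fold_left: fold axis v@8; visible region now rows[4,8) x cols[0,8) = 4x8
Op 4 fold_down: fold axis h@6; visible region now rows[6,8) x cols[0,8) = 2x8
Op 5 cut(0, 4): punch at orig (6,4); cuts so far [(6, 4)]; region rows[6,8) x cols[0,8) = 2x8
Op 6 cut(1, 6): punch at orig (7,6); cuts so far [(6, 4), (7, 6)]; region rows[6,8) x cols[0,8) = 2x8
Unfold 1 (reflect across h@6): 4 holes -> [(4, 6), (5, 4), (6, 4), (7, 6)]
Unfold 2 (reflect across v@8): 8 holes -> [(4, 6), (4, 9), (5, 4), (5, 11), (6, 4), (6, 11), (7, 6), (7, 9)]
Unfold 3 (reflect across v@16): 16 holes -> [(4, 6), (4, 9), (4, 22), (4, 25), (5, 4), (5, 11), (5, 20), (5, 27), (6, 4), (6, 11), (6, 20), (6, 27), (7, 6), (7, 9), (7, 22), (7, 25)]
Unfold 4 (reflect across h@4): 32 holes -> [(0, 6), (0, 9), (0, 22), (0, 25), (1, 4), (1, 11), (1, 20), (1, 27), (2, 4), (2, 11), (2, 20), (2, 27), (3, 6), (3, 9), (3, 22), (3, 25), (4, 6), (4, 9), (4, 22), (4, 25), (5, 4), (5, 11), (5, 20), (5, 27), (6, 4), (6, 11), (6, 20), (6, 27), (7, 6), (7, 9), (7, 22), (7, 25)]
Holes: [(0, 6), (0, 9), (0, 22), (0, 25), (1, 4), (1, 11), (1, 20), (1, 27), (2, 4), (2, 11), (2, 20), (2, 27), (3, 6), (3, 9), (3, 22), (3, 25), (4, 6), (4, 9), (4, 22), (4, 25), (5, 4), (5, 11), (5, 20), (5, 27), (6, 4), (6, 11), (6, 20), (6, 27), (7, 6), (7, 9), (7, 22), (7, 25)]

Answer: no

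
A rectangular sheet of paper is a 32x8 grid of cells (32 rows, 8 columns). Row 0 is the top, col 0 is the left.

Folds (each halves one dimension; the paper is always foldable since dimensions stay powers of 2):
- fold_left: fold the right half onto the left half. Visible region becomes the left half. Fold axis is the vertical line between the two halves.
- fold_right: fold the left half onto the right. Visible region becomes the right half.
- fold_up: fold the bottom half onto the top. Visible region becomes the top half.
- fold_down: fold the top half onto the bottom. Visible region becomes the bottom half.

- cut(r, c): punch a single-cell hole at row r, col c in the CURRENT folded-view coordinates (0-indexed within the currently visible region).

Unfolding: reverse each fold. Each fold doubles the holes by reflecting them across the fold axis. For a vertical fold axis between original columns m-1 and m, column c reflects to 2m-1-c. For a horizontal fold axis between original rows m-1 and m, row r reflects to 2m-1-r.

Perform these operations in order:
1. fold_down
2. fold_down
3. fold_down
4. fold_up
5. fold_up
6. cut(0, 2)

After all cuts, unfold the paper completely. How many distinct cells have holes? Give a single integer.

Op 1 fold_down: fold axis h@16; visible region now rows[16,32) x cols[0,8) = 16x8
Op 2 fold_down: fold axis h@24; visible region now rows[24,32) x cols[0,8) = 8x8
Op 3 fold_down: fold axis h@28; visible region now rows[28,32) x cols[0,8) = 4x8
Op 4 fold_up: fold axis h@30; visible region now rows[28,30) x cols[0,8) = 2x8
Op 5 fold_up: fold axis h@29; visible region now rows[28,29) x cols[0,8) = 1x8
Op 6 cut(0, 2): punch at orig (28,2); cuts so far [(28, 2)]; region rows[28,29) x cols[0,8) = 1x8
Unfold 1 (reflect across h@29): 2 holes -> [(28, 2), (29, 2)]
Unfold 2 (reflect across h@30): 4 holes -> [(28, 2), (29, 2), (30, 2), (31, 2)]
Unfold 3 (reflect across h@28): 8 holes -> [(24, 2), (25, 2), (26, 2), (27, 2), (28, 2), (29, 2), (30, 2), (31, 2)]
Unfold 4 (reflect across h@24): 16 holes -> [(16, 2), (17, 2), (18, 2), (19, 2), (20, 2), (21, 2), (22, 2), (23, 2), (24, 2), (25, 2), (26, 2), (27, 2), (28, 2), (29, 2), (30, 2), (31, 2)]
Unfold 5 (reflect across h@16): 32 holes -> [(0, 2), (1, 2), (2, 2), (3, 2), (4, 2), (5, 2), (6, 2), (7, 2), (8, 2), (9, 2), (10, 2), (11, 2), (12, 2), (13, 2), (14, 2), (15, 2), (16, 2), (17, 2), (18, 2), (19, 2), (20, 2), (21, 2), (22, 2), (23, 2), (24, 2), (25, 2), (26, 2), (27, 2), (28, 2), (29, 2), (30, 2), (31, 2)]

Answer: 32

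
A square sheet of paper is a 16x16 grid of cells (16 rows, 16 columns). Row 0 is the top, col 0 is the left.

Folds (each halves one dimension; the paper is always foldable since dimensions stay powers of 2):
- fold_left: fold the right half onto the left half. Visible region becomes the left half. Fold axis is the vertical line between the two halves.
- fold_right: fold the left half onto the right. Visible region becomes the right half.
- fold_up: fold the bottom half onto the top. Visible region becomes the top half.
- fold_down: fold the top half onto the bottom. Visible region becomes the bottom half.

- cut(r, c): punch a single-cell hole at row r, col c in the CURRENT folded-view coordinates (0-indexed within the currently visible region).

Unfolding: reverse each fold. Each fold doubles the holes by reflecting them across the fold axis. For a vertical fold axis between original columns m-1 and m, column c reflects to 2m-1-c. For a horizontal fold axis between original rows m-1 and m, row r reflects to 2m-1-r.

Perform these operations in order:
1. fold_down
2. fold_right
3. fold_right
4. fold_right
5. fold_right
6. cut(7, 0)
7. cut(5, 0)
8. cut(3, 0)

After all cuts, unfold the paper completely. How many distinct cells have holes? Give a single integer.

Answer: 96

Derivation:
Op 1 fold_down: fold axis h@8; visible region now rows[8,16) x cols[0,16) = 8x16
Op 2 fold_right: fold axis v@8; visible region now rows[8,16) x cols[8,16) = 8x8
Op 3 fold_right: fold axis v@12; visible region now rows[8,16) x cols[12,16) = 8x4
Op 4 fold_right: fold axis v@14; visible region now rows[8,16) x cols[14,16) = 8x2
Op 5 fold_right: fold axis v@15; visible region now rows[8,16) x cols[15,16) = 8x1
Op 6 cut(7, 0): punch at orig (15,15); cuts so far [(15, 15)]; region rows[8,16) x cols[15,16) = 8x1
Op 7 cut(5, 0): punch at orig (13,15); cuts so far [(13, 15), (15, 15)]; region rows[8,16) x cols[15,16) = 8x1
Op 8 cut(3, 0): punch at orig (11,15); cuts so far [(11, 15), (13, 15), (15, 15)]; region rows[8,16) x cols[15,16) = 8x1
Unfold 1 (reflect across v@15): 6 holes -> [(11, 14), (11, 15), (13, 14), (13, 15), (15, 14), (15, 15)]
Unfold 2 (reflect across v@14): 12 holes -> [(11, 12), (11, 13), (11, 14), (11, 15), (13, 12), (13, 13), (13, 14), (13, 15), (15, 12), (15, 13), (15, 14), (15, 15)]
Unfold 3 (reflect across v@12): 24 holes -> [(11, 8), (11, 9), (11, 10), (11, 11), (11, 12), (11, 13), (11, 14), (11, 15), (13, 8), (13, 9), (13, 10), (13, 11), (13, 12), (13, 13), (13, 14), (13, 15), (15, 8), (15, 9), (15, 10), (15, 11), (15, 12), (15, 13), (15, 14), (15, 15)]
Unfold 4 (reflect across v@8): 48 holes -> [(11, 0), (11, 1), (11, 2), (11, 3), (11, 4), (11, 5), (11, 6), (11, 7), (11, 8), (11, 9), (11, 10), (11, 11), (11, 12), (11, 13), (11, 14), (11, 15), (13, 0), (13, 1), (13, 2), (13, 3), (13, 4), (13, 5), (13, 6), (13, 7), (13, 8), (13, 9), (13, 10), (13, 11), (13, 12), (13, 13), (13, 14), (13, 15), (15, 0), (15, 1), (15, 2), (15, 3), (15, 4), (15, 5), (15, 6), (15, 7), (15, 8), (15, 9), (15, 10), (15, 11), (15, 12), (15, 13), (15, 14), (15, 15)]
Unfold 5 (reflect across h@8): 96 holes -> [(0, 0), (0, 1), (0, 2), (0, 3), (0, 4), (0, 5), (0, 6), (0, 7), (0, 8), (0, 9), (0, 10), (0, 11), (0, 12), (0, 13), (0, 14), (0, 15), (2, 0), (2, 1), (2, 2), (2, 3), (2, 4), (2, 5), (2, 6), (2, 7), (2, 8), (2, 9), (2, 10), (2, 11), (2, 12), (2, 13), (2, 14), (2, 15), (4, 0), (4, 1), (4, 2), (4, 3), (4, 4), (4, 5), (4, 6), (4, 7), (4, 8), (4, 9), (4, 10), (4, 11), (4, 12), (4, 13), (4, 14), (4, 15), (11, 0), (11, 1), (11, 2), (11, 3), (11, 4), (11, 5), (11, 6), (11, 7), (11, 8), (11, 9), (11, 10), (11, 11), (11, 12), (11, 13), (11, 14), (11, 15), (13, 0), (13, 1), (13, 2), (13, 3), (13, 4), (13, 5), (13, 6), (13, 7), (13, 8), (13, 9), (13, 10), (13, 11), (13, 12), (13, 13), (13, 14), (13, 15), (15, 0), (15, 1), (15, 2), (15, 3), (15, 4), (15, 5), (15, 6), (15, 7), (15, 8), (15, 9), (15, 10), (15, 11), (15, 12), (15, 13), (15, 14), (15, 15)]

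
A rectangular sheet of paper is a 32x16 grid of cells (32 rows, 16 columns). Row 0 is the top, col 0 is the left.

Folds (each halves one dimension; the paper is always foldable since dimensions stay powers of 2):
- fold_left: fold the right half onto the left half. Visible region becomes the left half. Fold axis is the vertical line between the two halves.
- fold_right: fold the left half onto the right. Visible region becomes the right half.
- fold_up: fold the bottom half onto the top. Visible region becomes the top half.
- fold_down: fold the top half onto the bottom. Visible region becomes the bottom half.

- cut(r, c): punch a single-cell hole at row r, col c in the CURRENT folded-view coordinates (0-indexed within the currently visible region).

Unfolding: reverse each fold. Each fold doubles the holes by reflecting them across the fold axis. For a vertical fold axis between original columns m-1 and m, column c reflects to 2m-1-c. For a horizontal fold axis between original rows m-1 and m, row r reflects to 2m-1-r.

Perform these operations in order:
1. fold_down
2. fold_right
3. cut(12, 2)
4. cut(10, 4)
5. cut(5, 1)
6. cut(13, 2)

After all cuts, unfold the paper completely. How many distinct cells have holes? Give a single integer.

Op 1 fold_down: fold axis h@16; visible region now rows[16,32) x cols[0,16) = 16x16
Op 2 fold_right: fold axis v@8; visible region now rows[16,32) x cols[8,16) = 16x8
Op 3 cut(12, 2): punch at orig (28,10); cuts so far [(28, 10)]; region rows[16,32) x cols[8,16) = 16x8
Op 4 cut(10, 4): punch at orig (26,12); cuts so far [(26, 12), (28, 10)]; region rows[16,32) x cols[8,16) = 16x8
Op 5 cut(5, 1): punch at orig (21,9); cuts so far [(21, 9), (26, 12), (28, 10)]; region rows[16,32) x cols[8,16) = 16x8
Op 6 cut(13, 2): punch at orig (29,10); cuts so far [(21, 9), (26, 12), (28, 10), (29, 10)]; region rows[16,32) x cols[8,16) = 16x8
Unfold 1 (reflect across v@8): 8 holes -> [(21, 6), (21, 9), (26, 3), (26, 12), (28, 5), (28, 10), (29, 5), (29, 10)]
Unfold 2 (reflect across h@16): 16 holes -> [(2, 5), (2, 10), (3, 5), (3, 10), (5, 3), (5, 12), (10, 6), (10, 9), (21, 6), (21, 9), (26, 3), (26, 12), (28, 5), (28, 10), (29, 5), (29, 10)]

Answer: 16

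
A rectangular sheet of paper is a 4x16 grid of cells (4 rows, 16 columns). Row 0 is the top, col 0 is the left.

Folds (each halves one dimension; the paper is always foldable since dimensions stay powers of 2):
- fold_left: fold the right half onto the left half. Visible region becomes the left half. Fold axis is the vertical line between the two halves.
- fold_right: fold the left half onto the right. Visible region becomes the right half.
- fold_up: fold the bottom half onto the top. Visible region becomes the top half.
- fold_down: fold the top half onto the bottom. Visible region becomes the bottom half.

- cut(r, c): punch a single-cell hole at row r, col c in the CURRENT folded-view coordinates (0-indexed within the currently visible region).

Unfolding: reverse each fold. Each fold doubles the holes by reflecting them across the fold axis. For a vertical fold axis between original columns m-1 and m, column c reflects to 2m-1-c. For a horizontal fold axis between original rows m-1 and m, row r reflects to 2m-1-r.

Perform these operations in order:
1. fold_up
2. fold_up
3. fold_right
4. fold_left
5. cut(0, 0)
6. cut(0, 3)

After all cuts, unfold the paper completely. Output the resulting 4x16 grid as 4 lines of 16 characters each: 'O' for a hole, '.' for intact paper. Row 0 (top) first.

Answer: O..OO..OO..OO..O
O..OO..OO..OO..O
O..OO..OO..OO..O
O..OO..OO..OO..O

Derivation:
Op 1 fold_up: fold axis h@2; visible region now rows[0,2) x cols[0,16) = 2x16
Op 2 fold_up: fold axis h@1; visible region now rows[0,1) x cols[0,16) = 1x16
Op 3 fold_right: fold axis v@8; visible region now rows[0,1) x cols[8,16) = 1x8
Op 4 fold_left: fold axis v@12; visible region now rows[0,1) x cols[8,12) = 1x4
Op 5 cut(0, 0): punch at orig (0,8); cuts so far [(0, 8)]; region rows[0,1) x cols[8,12) = 1x4
Op 6 cut(0, 3): punch at orig (0,11); cuts so far [(0, 8), (0, 11)]; region rows[0,1) x cols[8,12) = 1x4
Unfold 1 (reflect across v@12): 4 holes -> [(0, 8), (0, 11), (0, 12), (0, 15)]
Unfold 2 (reflect across v@8): 8 holes -> [(0, 0), (0, 3), (0, 4), (0, 7), (0, 8), (0, 11), (0, 12), (0, 15)]
Unfold 3 (reflect across h@1): 16 holes -> [(0, 0), (0, 3), (0, 4), (0, 7), (0, 8), (0, 11), (0, 12), (0, 15), (1, 0), (1, 3), (1, 4), (1, 7), (1, 8), (1, 11), (1, 12), (1, 15)]
Unfold 4 (reflect across h@2): 32 holes -> [(0, 0), (0, 3), (0, 4), (0, 7), (0, 8), (0, 11), (0, 12), (0, 15), (1, 0), (1, 3), (1, 4), (1, 7), (1, 8), (1, 11), (1, 12), (1, 15), (2, 0), (2, 3), (2, 4), (2, 7), (2, 8), (2, 11), (2, 12), (2, 15), (3, 0), (3, 3), (3, 4), (3, 7), (3, 8), (3, 11), (3, 12), (3, 15)]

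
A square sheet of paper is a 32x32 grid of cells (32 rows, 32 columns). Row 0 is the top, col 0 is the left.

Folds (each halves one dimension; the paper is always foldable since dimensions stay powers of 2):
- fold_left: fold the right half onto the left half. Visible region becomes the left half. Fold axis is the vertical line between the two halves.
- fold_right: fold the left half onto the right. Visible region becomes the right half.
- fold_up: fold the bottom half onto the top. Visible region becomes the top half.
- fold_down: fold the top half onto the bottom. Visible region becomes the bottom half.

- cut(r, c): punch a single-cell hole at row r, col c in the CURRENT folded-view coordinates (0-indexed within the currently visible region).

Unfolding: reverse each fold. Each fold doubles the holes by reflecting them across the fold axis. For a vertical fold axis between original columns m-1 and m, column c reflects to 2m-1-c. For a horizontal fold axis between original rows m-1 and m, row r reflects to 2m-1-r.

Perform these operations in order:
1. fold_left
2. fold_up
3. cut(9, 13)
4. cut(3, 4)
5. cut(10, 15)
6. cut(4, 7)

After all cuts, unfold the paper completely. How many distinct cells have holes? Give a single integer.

Answer: 16

Derivation:
Op 1 fold_left: fold axis v@16; visible region now rows[0,32) x cols[0,16) = 32x16
Op 2 fold_up: fold axis h@16; visible region now rows[0,16) x cols[0,16) = 16x16
Op 3 cut(9, 13): punch at orig (9,13); cuts so far [(9, 13)]; region rows[0,16) x cols[0,16) = 16x16
Op 4 cut(3, 4): punch at orig (3,4); cuts so far [(3, 4), (9, 13)]; region rows[0,16) x cols[0,16) = 16x16
Op 5 cut(10, 15): punch at orig (10,15); cuts so far [(3, 4), (9, 13), (10, 15)]; region rows[0,16) x cols[0,16) = 16x16
Op 6 cut(4, 7): punch at orig (4,7); cuts so far [(3, 4), (4, 7), (9, 13), (10, 15)]; region rows[0,16) x cols[0,16) = 16x16
Unfold 1 (reflect across h@16): 8 holes -> [(3, 4), (4, 7), (9, 13), (10, 15), (21, 15), (22, 13), (27, 7), (28, 4)]
Unfold 2 (reflect across v@16): 16 holes -> [(3, 4), (3, 27), (4, 7), (4, 24), (9, 13), (9, 18), (10, 15), (10, 16), (21, 15), (21, 16), (22, 13), (22, 18), (27, 7), (27, 24), (28, 4), (28, 27)]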